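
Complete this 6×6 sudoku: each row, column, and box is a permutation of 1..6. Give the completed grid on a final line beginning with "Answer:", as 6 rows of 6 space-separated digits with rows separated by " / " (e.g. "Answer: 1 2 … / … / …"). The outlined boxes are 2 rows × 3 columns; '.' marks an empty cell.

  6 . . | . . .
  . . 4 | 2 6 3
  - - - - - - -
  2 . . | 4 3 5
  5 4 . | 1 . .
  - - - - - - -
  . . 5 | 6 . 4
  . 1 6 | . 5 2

Step 1. [r1c3∈{1,2,3}] col 3 places 2 nowhere but r1c3. So r1c3=2.
Step 2. [r1c2∈{3,5}] 3 has one home in row 1: r1c2, so r1c2=3.
Step 3. [r6c1∈{3,4}] r6c1 is the only open cell in row 6 admitting 4 ⇒ r6c1=4.
Step 4. [r1c6∈{1}] r1c6's peers cover all but 1. So r1c6=1.
Step 5. [r5c5∈{1}] only 1 remains possible at r5c5 ⇒ r5c5=1.
Step 6. [r4c5∈{2}] nothing but 2 survives at r4c5 ⇒ r4c5=2.
Step 7. [r2c2∈{5}] r2c2's peers cover all but 5 ⇒ r2c2=5.
Step 8. [r3c2∈{6}] r3c2 is down to just 6 ⇒ r3c2=6.
Step 9. [r1c4∈{5}] r1c4 has the single candidate 5, so r1c4=5.
Step 10. [r3c3∈{1}] r3c3 is down to just 1. So r3c3=1.
Step 11. [r5c1∈{3}] r5c1 is down to just 3. So r5c1=3.
Step 12. [r5c2∈{2}] only 2 remains possible at r5c2, so r5c2=2.
Step 13. [r2c1∈{1}] r2c1's peers cover all but 1. So r2c1=1.
Step 14. [r6c4∈{3}] r6c4 has the single candidate 3 ⇒ r6c4=3.
Step 15. [r4c3∈{3}] only 3 remains possible at r4c3 ⇒ r4c3=3.
Step 16. [r4c6∈{6}] only 6 remains possible at r4c6, so r4c6=6.
Step 17. [r1c5∈{4}] r1c5 is down to just 4. So r1c5=4.

Answer: 6 3 2 5 4 1 / 1 5 4 2 6 3 / 2 6 1 4 3 5 / 5 4 3 1 2 6 / 3 2 5 6 1 4 / 4 1 6 3 5 2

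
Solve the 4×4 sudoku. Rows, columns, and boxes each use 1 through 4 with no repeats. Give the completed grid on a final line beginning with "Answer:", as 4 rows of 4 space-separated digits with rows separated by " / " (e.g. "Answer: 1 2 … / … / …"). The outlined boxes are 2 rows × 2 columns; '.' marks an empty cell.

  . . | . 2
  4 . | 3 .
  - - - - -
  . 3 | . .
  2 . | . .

Step 1. [r3c1∈{1}] nothing but 1 survives at r3c1 ⇒ r3c1=1.
Step 2. [r1c3∈{1,4}] across row 1, 4 lands solely at r1c3. So r1c3=4.
Step 3. [r4c4∈{1,3,4}] across row 4, 3 lands solely at r4c4 ⇒ r4c4=3.
Step 4. [r1c2∈{1}] r1c2 is down to just 1, so r1c2=1.
Step 5. [r3c3∈{2}] nothing but 2 survives at r3c3, so r3c3=2.
Step 6. [r2c4∈{1}] nothing but 1 survives at r2c4, so r2c4=1.
Step 7. [r4c3∈{1}] r4c3's peers cover all but 1. So r4c3=1.
Step 8. [r1c1∈{3}] r1c1 has the single candidate 3, so r1c1=3.
Step 9. [r2c2∈{2}] r2c2 has the single candidate 2, so r2c2=2.
Step 10. [r3c4∈{4}] r3c4 is down to just 4 ⇒ r3c4=4.
Step 11. [r4c2∈{4}] r4c2 is down to just 4. So r4c2=4.

Answer: 3 1 4 2 / 4 2 3 1 / 1 3 2 4 / 2 4 1 3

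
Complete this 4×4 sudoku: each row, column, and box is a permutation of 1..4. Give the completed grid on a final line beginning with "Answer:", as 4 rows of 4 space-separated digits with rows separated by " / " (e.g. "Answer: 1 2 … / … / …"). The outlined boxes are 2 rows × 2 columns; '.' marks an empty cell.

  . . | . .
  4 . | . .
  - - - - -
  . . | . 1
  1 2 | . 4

Step 1. [r1c3∈{1,2,3,4}] row 1 places 4 nowhere but r1c3 ⇒ r1c3=4.
Step 2. [r3c1∈{3}] r3c1 is down to just 3 ⇒ r3c1=3.
Step 3. [r2c3∈{1,2,3}] in col 3, 1 fits only at r2c3 ⇒ r2c3=1.
Step 4. [r2c2∈{3}] r2c2's peers cover all but 3, so r2c2=3.
Step 5. [r2c4∈{2}] nothing but 2 survives at r2c4. So r2c4=2.
Step 6. [r1c4∈{3}] only 3 remains possible at r1c4 ⇒ r1c4=3.
Step 7. [r1c2∈{1}] only 1 remains possible at r1c2. So r1c2=1.
Step 8. [r1c1∈{2}] r1c1's peers cover all but 2, so r1c1=2.
Step 9. [r3c2∈{4}] r3c2 has the single candidate 4 ⇒ r3c2=4.
Step 10. [r4c3∈{3}] only 3 remains possible at r4c3. So r4c3=3.
Step 11. [r3c3∈{2}] r3c3's peers cover all but 2, so r3c3=2.

Answer: 2 1 4 3 / 4 3 1 2 / 3 4 2 1 / 1 2 3 4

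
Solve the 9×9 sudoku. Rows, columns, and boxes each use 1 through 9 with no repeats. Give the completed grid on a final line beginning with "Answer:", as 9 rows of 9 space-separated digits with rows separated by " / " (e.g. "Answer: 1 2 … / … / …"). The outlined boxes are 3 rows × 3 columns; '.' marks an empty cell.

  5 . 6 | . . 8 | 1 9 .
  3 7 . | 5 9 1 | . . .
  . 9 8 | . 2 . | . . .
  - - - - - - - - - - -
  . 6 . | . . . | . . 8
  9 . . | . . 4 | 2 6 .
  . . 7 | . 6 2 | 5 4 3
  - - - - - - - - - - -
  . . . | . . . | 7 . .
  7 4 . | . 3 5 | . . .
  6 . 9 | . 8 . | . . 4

Step 1. [r1c4∈{3,4,7}] r1c4 is the only open cell in row 1 admitting 3 ⇒ r1c4=3.
Step 2. [r6c4∈{1,8,9}] r6c4 is the only open cell in row 6 admitting 9. So r6c4=9.
Step 3. [r9c7∈{3}] r9c7 has the single candidate 3. So r9c7=3.
Step 4. [r3c1∈{1,4}] r3c1 is the only open cell in row 3 admitting 1 ⇒ r3c1=1.
Step 5. [r6c2∈{1,8}] in row 6, 1 fits only at r6c2, so r6c2=1.
Step 6. [r1c2∈{2}] r1c2 is down to just 2. So r1c2=2.
Step 7. [r9c2∈{5}] only 5 remains possible at r9c2, so r9c2=5.
Step 8. [r1c9∈{7}] nothing but 7 survives at r1c9. So r1c9=7.
Step 9. [r5c9∈{1}] r5c9 is down to just 1. So r5c9=1.
Step 10. [r9c6∈{7}] only 7 remains possible at r9c6. So r9c6=7.
Step 11. [r3c6∈{6}] nothing but 6 survives at r3c6, so r3c6=6.
Step 12. [r3c4∈{4,7}] 7 has one home in row 3: r3c4, so r3c4=7.
Step 13. [r7c4∈{1,2,4,6}] across col 4, 4 lands solely at r7c4 ⇒ r7c4=4.
Step 14. [r7c9∈{2,5,6,9}] row 7 places 6 nowhere but r7c9, so r7c9=6.
Step 15. [r7c5∈{1}] only 1 remains possible at r7c5, so r7c5=1.
Step 16. [r7c8∈{2,5,8}] 5 has one home in row 7: r7c8, so r7c8=5.
Step 17. [r5c5∈{5,7}] across row 5, 7 lands solely at r5c5 ⇒ r5c5=7.
Step 18. [r6c1∈{8}] only 8 remains possible at r6c1 ⇒ r6c1=8.
Step 19. [r7c1∈{2}] r7c1's peers cover all but 2, so r7c1=2.
Step 20. [r4c3∈{2,3,4,5}] in row 4, 2 fits only at r4c3. So r4c3=2.
Step 21. [r7c3∈{3}] r7c3's peers cover all but 3. So r7c3=3.
Step 22. [r2c9∈{2}] nothing but 2 survives at r2c9, so r2c9=2.
Step 23. [r9c4∈{2}] r9c4 has the single candidate 2, so r9c4=2.
Step 24. [r8c8∈{1,2,8}] r8c8 is the only open cell in row 8 admitting 2. So r8c8=2.
Step 25. [r8c7∈{8,9}] in row 8, 8 fits only at r8c7. So r8c7=8.
Step 26. [r3c7∈{4}] nothing but 4 survives at r3c7. So r3c7=4.
Step 27. [r2c7∈{6}] r2c7's peers cover all but 6. So r2c7=6.
Step 28. [r8c4∈{6}] r8c4 has the single candidate 6, so r8c4=6.
Step 29. [r4c7∈{9}] r4c7 is down to just 9, so r4c7=9.
Step 30. [r4c1∈{4}] r4c1 has the single candidate 4. So r4c1=4.
Step 31. [r5c3∈{5}] r5c3's peers cover all but 5. So r5c3=5.
Step 32. [r2c8∈{8}] r2c8's peers cover all but 8. So r2c8=8.
Step 33. [r8c3∈{1}] only 1 remains possible at r8c3 ⇒ r8c3=1.
Step 34. [r4c6∈{3}] r4c6's peers cover all but 3, so r4c6=3.
Step 35. [r2c3∈{4}] only 4 remains possible at r2c3 ⇒ r2c3=4.
Step 36. [r4c5∈{5}] r4c5's peers cover all but 5 ⇒ r4c5=5.
Step 37. [r3c9∈{5}] nothing but 5 survives at r3c9 ⇒ r3c9=5.
Step 38. [r5c2∈{3}] r5c2's peers cover all but 3, so r5c2=3.
Step 39. [r5c4∈{8}] nothing but 8 survives at r5c4. So r5c4=8.
Step 40. [r1c5∈{4}] nothing but 4 survives at r1c5 ⇒ r1c5=4.
Step 41. [r8c9∈{9}] only 9 remains possible at r8c9. So r8c9=9.
Step 42. [r3c8∈{3}] r3c8 has the single candidate 3, so r3c8=3.
Step 43. [r4c8∈{7}] only 7 remains possible at r4c8. So r4c8=7.
Step 44. [r4c4∈{1}] r4c4's peers cover all but 1, so r4c4=1.
Step 45. [r9c8∈{1}] r9c8 has the single candidate 1 ⇒ r9c8=1.
Step 46. [r7c2∈{8}] r7c2's peers cover all but 8, so r7c2=8.
Step 47. [r7c6∈{9}] nothing but 9 survives at r7c6. So r7c6=9.

Answer: 5 2 6 3 4 8 1 9 7 / 3 7 4 5 9 1 6 8 2 / 1 9 8 7 2 6 4 3 5 / 4 6 2 1 5 3 9 7 8 / 9 3 5 8 7 4 2 6 1 / 8 1 7 9 6 2 5 4 3 / 2 8 3 4 1 9 7 5 6 / 7 4 1 6 3 5 8 2 9 / 6 5 9 2 8 7 3 1 4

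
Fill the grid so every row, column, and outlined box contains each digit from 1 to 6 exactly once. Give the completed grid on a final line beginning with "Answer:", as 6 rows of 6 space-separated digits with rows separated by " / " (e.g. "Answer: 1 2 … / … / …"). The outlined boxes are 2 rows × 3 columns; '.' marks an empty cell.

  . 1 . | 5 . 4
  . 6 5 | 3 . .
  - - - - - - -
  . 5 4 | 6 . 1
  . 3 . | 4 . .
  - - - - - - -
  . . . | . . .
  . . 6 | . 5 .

Step 1. [r3c1∈{2}] r3c1's peers cover all but 2 ⇒ r3c1=2.
Step 2. [r5c5∈{1,2,3,4,6}] col 5 places 4 nowhere but r5c5 ⇒ r5c5=4.
Step 3. [r2c6∈{2}] nothing but 2 survives at r2c6, so r2c6=2.
Step 4. [r1c1∈{3}] r1c1 is down to just 3, so r1c1=3.
Step 5. [r5c2∈{2}] only 2 remains possible at r5c2 ⇒ r5c2=2.
Step 6. [r5c4∈{1}] only 1 remains possible at r5c4, so r5c4=1.
Step 7. [r6c1∈{1,4}] r6c1 is the only open cell in row 6 admitting 1. So r6c1=1.
Step 8. [r5c6∈{3,6}] 6 has one home in row 5: r5c6. So r5c6=6.
Step 9. [r6c4∈{2}] r6c4 is down to just 2 ⇒ r6c4=2.
Step 10. [r4c3∈{1}] r4c3 is down to just 1, so r4c3=1.
Step 11. [r5c1∈{5}] only 5 remains possible at r5c1 ⇒ r5c1=5.
Step 12. [r5c3∈{3}] r5c3 is down to just 3, so r5c3=3.
Step 13. [r1c3∈{2}] nothing but 2 survives at r1c3, so r1c3=2.
Step 14. [r3c5∈{3}] nothing but 3 survives at r3c5. So r3c5=3.
Step 15. [r4c1∈{6}] nothing but 6 survives at r4c1 ⇒ r4c1=6.
Step 16. [r2c5∈{1}] r2c5's peers cover all but 1, so r2c5=1.
Step 17. [r1c5∈{6}] nothing but 6 survives at r1c5, so r1c5=6.
Step 18. [r6c6∈{3}] r6c6 is down to just 3, so r6c6=3.
Step 19. [r6c2∈{4}] r6c2's peers cover all but 4, so r6c2=4.
Step 20. [r4c5∈{2}] r4c5's peers cover all but 2. So r4c5=2.
Step 21. [r2c1∈{4}] only 4 remains possible at r2c1 ⇒ r2c1=4.
Step 22. [r4c6∈{5}] r4c6's peers cover all but 5, so r4c6=5.

Answer: 3 1 2 5 6 4 / 4 6 5 3 1 2 / 2 5 4 6 3 1 / 6 3 1 4 2 5 / 5 2 3 1 4 6 / 1 4 6 2 5 3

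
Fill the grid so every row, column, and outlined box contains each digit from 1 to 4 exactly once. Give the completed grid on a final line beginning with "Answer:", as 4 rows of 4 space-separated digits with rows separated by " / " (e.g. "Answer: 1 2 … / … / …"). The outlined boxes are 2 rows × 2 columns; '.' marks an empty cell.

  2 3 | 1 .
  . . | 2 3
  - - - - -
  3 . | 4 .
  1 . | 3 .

Step 1. [r4c4∈{2}] only 2 remains possible at r4c4 ⇒ r4c4=2.
Step 2. [r2c1∈{4}] only 4 remains possible at r2c1, so r2c1=4.
Step 3. [r1c4∈{4}] r1c4's peers cover all but 4. So r1c4=4.
Step 4. [r2c2∈{1}] only 1 remains possible at r2c2, so r2c2=1.
Step 5. [r4c2∈{4}] r4c2 has the single candidate 4 ⇒ r4c2=4.
Step 6. [r3c2∈{2}] r3c2 has the single candidate 2. So r3c2=2.
Step 7. [r3c4∈{1}] r3c4's peers cover all but 1. So r3c4=1.

Answer: 2 3 1 4 / 4 1 2 3 / 3 2 4 1 / 1 4 3 2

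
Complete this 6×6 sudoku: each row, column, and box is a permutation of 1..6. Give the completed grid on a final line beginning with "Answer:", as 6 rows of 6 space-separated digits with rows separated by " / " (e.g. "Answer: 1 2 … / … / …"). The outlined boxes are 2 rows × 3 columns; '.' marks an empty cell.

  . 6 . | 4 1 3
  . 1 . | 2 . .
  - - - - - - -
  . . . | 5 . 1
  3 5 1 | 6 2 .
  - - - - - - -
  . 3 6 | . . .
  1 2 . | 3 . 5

Step 1. [r5c5∈{4}] only 4 remains possible at r5c5, so r5c5=4.
Step 2. [r2c5∈{5,6}] in col 5, 5 fits only at r2c5 ⇒ r2c5=5.
Step 3. [r3c2∈{4}] only 4 remains possible at r3c2, so r3c2=4.
Step 4. [r1c3∈{2,5}] col 3 places 5 nowhere but r1c3, so r1c3=5.
Step 5. [r1c1∈{2}] nothing but 2 survives at r1c1 ⇒ r1c1=2.
Step 6. [r6c3∈{4}] r6c3 is down to just 4. So r6c3=4.
Step 7. [r2c1∈{4}] only 4 remains possible at r2c1, so r2c1=4.
Step 8. [r4c6∈{4}] r4c6 has the single candidate 4. So r4c6=4.
Step 9. [r2c6∈{6}] r2c6 has the single candidate 6. So r2c6=6.
Step 10. [r2c3∈{3}] only 3 remains possible at r2c3 ⇒ r2c3=3.
Step 11. [r5c4∈{1}] r5c4 has the single candidate 1. So r5c4=1.
Step 12. [r6c5∈{6}] r6c5 is down to just 6, so r6c5=6.
Step 13. [r5c6∈{2}] nothing but 2 survives at r5c6. So r5c6=2.
Step 14. [r3c1∈{6}] nothing but 6 survives at r3c1, so r3c1=6.
Step 15. [r3c3∈{2}] nothing but 2 survives at r3c3, so r3c3=2.
Step 16. [r5c1∈{5}] only 5 remains possible at r5c1 ⇒ r5c1=5.
Step 17. [r3c5∈{3}] only 3 remains possible at r3c5, so r3c5=3.

Answer: 2 6 5 4 1 3 / 4 1 3 2 5 6 / 6 4 2 5 3 1 / 3 5 1 6 2 4 / 5 3 6 1 4 2 / 1 2 4 3 6 5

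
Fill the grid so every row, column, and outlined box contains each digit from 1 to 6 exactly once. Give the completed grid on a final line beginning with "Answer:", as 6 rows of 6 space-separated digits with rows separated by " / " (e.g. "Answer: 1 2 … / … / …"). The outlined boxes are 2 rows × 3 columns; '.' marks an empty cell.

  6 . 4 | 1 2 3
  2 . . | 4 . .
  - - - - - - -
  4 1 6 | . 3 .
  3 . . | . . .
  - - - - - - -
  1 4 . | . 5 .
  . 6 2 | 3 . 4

Step 1. [r2c6∈{5,6}] r2c6 is the only open cell in box 2 admitting 5, so r2c6=5.
Step 2. [r3c6∈{2}] r3c6 is down to just 2 ⇒ r3c6=2.
Step 3. [r5c6∈{6}] r5c6's peers cover all but 6, so r5c6=6.
Step 4. [r4c5∈{1,4,6}] across row 4, 4 lands solely at r4c5 ⇒ r4c5=4.
Step 5. [r4c3∈{5}] r4c3 has the single candidate 5 ⇒ r4c3=5.
Step 6. [r2c3∈{1,3}] across row 2, 1 lands solely at r2c3 ⇒ r2c3=1.
Step 7. [r2c5∈{6}] r2c5 is down to just 6 ⇒ r2c5=6.
Step 8. [r2c2∈{3}] r2c2's peers cover all but 3. So r2c2=3.
Step 9. [r4c2∈{2}] only 2 remains possible at r4c2, so r4c2=2.
Step 10. [r4c6∈{1}] r4c6's peers cover all but 1 ⇒ r4c6=1.
Step 11. [r5c4∈{2}] nothing but 2 survives at r5c4, so r5c4=2.
Step 12. [r5c3∈{3}] r5c3 is down to just 3. So r5c3=3.
Step 13. [r3c4∈{5}] only 5 remains possible at r3c4, so r3c4=5.
Step 14. [r4c4∈{6}] r4c4 is down to just 6 ⇒ r4c4=6.
Step 15. [r6c1∈{5}] nothing but 5 survives at r6c1. So r6c1=5.
Step 16. [r1c2∈{5}] r1c2 is down to just 5, so r1c2=5.
Step 17. [r6c5∈{1}] r6c5 is down to just 1, so r6c5=1.

Answer: 6 5 4 1 2 3 / 2 3 1 4 6 5 / 4 1 6 5 3 2 / 3 2 5 6 4 1 / 1 4 3 2 5 6 / 5 6 2 3 1 4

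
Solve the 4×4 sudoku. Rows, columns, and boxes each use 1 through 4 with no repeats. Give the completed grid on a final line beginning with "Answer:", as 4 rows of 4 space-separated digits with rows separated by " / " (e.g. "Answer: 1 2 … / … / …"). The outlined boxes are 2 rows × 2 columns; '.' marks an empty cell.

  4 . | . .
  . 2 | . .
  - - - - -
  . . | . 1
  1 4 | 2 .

Step 1. [r2c1∈{3}] r2c1 is down to just 3, so r2c1=3.
Step 2. [r2c3∈{1,4}] r2c3 is the only open cell in row 2 admitting 1, so r2c3=1.
Step 3. [r1c3∈{3}] r1c3 has the single candidate 3 ⇒ r1c3=3.
Step 4. [r1c2∈{1}] r1c2's peers cover all but 1. So r1c2=1.
Step 5. [r3c1∈{2}] only 2 remains possible at r3c1, so r3c1=2.
Step 6. [r2c4∈{4}] r2c4 has the single candidate 4. So r2c4=4.
Step 7. [r3c3∈{4}] r3c3 is down to just 4, so r3c3=4.
Step 8. [r3c2∈{3}] nothing but 3 survives at r3c2. So r3c2=3.
Step 9. [r4c4∈{3}] nothing but 3 survives at r4c4. So r4c4=3.
Step 10. [r1c4∈{2}] r1c4's peers cover all but 2. So r1c4=2.

Answer: 4 1 3 2 / 3 2 1 4 / 2 3 4 1 / 1 4 2 3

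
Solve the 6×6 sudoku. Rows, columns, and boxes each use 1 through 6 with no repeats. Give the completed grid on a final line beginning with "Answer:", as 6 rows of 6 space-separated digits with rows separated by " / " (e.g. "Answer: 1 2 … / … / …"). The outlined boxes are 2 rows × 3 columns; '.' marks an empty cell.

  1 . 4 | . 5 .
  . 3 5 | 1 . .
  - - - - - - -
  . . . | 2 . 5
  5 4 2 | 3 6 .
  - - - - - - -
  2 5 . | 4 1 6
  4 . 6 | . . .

Step 1. [r3c1∈{3,6}] in col 1, 3 fits only at r3c1. So r3c1=3.
Step 2. [r3c2∈{1,6}] 6 has one home in row 3: r3c2, so r3c2=6.
Step 3. [r1c6∈{2,3}] across row 1, 3 lands solely at r1c6, so r1c6=3.
Step 4. [r2c6∈{2,4}] in col 6, 4 fits only at r2c6, so r2c6=4.
Step 5. [r6c5∈{2,3}] across row 6, 3 lands solely at r6c5. So r6c5=3.
Step 6. [r1c2∈{2}] r1c2 has the single candidate 2, so r1c2=2.
Step 7. [r1c4∈{6}] nothing but 6 survives at r1c4 ⇒ r1c4=6.
Step 8. [r2c5∈{2}] nothing but 2 survives at r2c5. So r2c5=2.
Step 9. [r6c2∈{1}] r6c2's peers cover all but 1 ⇒ r6c2=1.
Step 10. [r6c4∈{5}] r6c4 is down to just 5. So r6c4=5.
Step 11. [r6c6∈{2}] nothing but 2 survives at r6c6, so r6c6=2.
Step 12. [r4c6∈{1}] only 1 remains possible at r4c6 ⇒ r4c6=1.
Step 13. [r5c3∈{3}] r5c3 is down to just 3, so r5c3=3.
Step 14. [r3c3∈{1}] r3c3 is down to just 1, so r3c3=1.
Step 15. [r2c1∈{6}] r2c1 has the single candidate 6. So r2c1=6.
Step 16. [r3c5∈{4}] nothing but 4 survives at r3c5. So r3c5=4.

Answer: 1 2 4 6 5 3 / 6 3 5 1 2 4 / 3 6 1 2 4 5 / 5 4 2 3 6 1 / 2 5 3 4 1 6 / 4 1 6 5 3 2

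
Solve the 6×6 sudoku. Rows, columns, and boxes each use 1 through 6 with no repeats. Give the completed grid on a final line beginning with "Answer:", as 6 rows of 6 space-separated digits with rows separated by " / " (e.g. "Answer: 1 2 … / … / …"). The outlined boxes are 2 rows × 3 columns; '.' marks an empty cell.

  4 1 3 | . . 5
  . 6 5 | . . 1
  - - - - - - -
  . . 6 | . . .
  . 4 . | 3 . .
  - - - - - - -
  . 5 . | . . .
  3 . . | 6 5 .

Step 1. [r1c4∈{2}] r1c4 is down to just 2 ⇒ r1c4=2.
Step 2. [r6c2∈{2}] r6c2 is down to just 2 ⇒ r6c2=2.
Step 3. [r4c3∈{1,2}] r4c3 is the only open cell in col 3 admitting 2, so r4c3=2.
Step 4. [r6c6∈{4}] r6c6 is down to just 4 ⇒ r6c6=4.
Step 5. [r5c4∈{1}] only 1 remains possible at r5c4, so r5c4=1.
Step 6. [r3c4∈{4,5}] 5 has one home in col 4: r3c4 ⇒ r3c4=5.
Step 7. [r3c5∈{1,2,4}] row 3 places 4 nowhere but r3c5. So r3c5=4.
Step 8. [r5c6∈{2,3}] r5c6 is the only open cell in col 6 admitting 3. So r5c6=3.
Step 9. [r4c5∈{1,6}] col 5 places 1 nowhere but r4c5 ⇒ r4c5=1.
Step 10. [r2c5∈{3}] r2c5 is down to just 3 ⇒ r2c5=3.
Step 11. [r3c6∈{2}] nothing but 2 survives at r3c6 ⇒ r3c6=2.
Step 12. [r3c2∈{3}] nothing but 3 survives at r3c2 ⇒ r3c2=3.
Step 13. [r4c6∈{6}] r4c6 has the single candidate 6, so r4c6=6.
Step 14. [r6c3∈{1}] r6c3's peers cover all but 1, so r6c3=1.
Step 15. [r3c1∈{1}] r3c1's peers cover all but 1 ⇒ r3c1=1.
Step 16. [r1c5∈{6}] nothing but 6 survives at r1c5 ⇒ r1c5=6.
Step 17. [r2c1∈{2}] only 2 remains possible at r2c1, so r2c1=2.
Step 18. [r5c5∈{2}] r5c5 is down to just 2, so r5c5=2.
Step 19. [r2c4∈{4}] r2c4 is down to just 4. So r2c4=4.
Step 20. [r5c3∈{4}] nothing but 4 survives at r5c3. So r5c3=4.
Step 21. [r5c1∈{6}] nothing but 6 survives at r5c1 ⇒ r5c1=6.
Step 22. [r4c1∈{5}] nothing but 5 survives at r4c1 ⇒ r4c1=5.

Answer: 4 1 3 2 6 5 / 2 6 5 4 3 1 / 1 3 6 5 4 2 / 5 4 2 3 1 6 / 6 5 4 1 2 3 / 3 2 1 6 5 4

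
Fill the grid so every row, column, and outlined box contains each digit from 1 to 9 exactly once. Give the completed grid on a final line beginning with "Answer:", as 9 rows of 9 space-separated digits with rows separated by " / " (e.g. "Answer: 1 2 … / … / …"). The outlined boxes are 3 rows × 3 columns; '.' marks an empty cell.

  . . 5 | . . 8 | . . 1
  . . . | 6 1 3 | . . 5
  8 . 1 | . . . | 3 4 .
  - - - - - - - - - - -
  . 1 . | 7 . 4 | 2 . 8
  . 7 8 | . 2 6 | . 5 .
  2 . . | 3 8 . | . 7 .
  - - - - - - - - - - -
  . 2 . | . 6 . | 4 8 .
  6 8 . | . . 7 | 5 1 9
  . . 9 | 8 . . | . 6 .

Step 1. [r9c7∈{7}] only 7 remains possible at r9c7. So r9c7=7.
Step 2. [r4c8∈{3,9}] in col 8, 3 fits only at r4c8, so r4c8=3.
Step 3. [r5c1∈{3,4,9}] row 5 places 3 nowhere but r5c1. So r5c1=3.
Step 4. [r8c4∈{2,4}] across row 8, 2 lands solely at r8c4. So r8c4=2.
Step 5. [r1c4∈{4,9}] r1c4 is the only open cell in col 4 admitting 4 ⇒ r1c4=4.
Step 6. [r3c9∈{2,6,7}] r3c9 is the only open cell in col 9 admitting 7. So r3c9=7.
Step 7. [r6c9∈{4,6}] col 9 places 6 nowhere but r6c9, so r6c9=6.
Step 8. [r1c2∈{3,6,9}] row 1 places 3 nowhere but r1c2, so r1c2=3.
Step 9. [r2c3∈{2,4,7}] r2c3 is the only open cell in col 3 admitting 2 ⇒ r2c3=2.
Step 10. [r2c8∈{9}] r2c8 has the single candidate 9, so r2c8=9.
Step 11. [r2c1∈{4,7}] across row 2, 7 lands solely at r2c1. So r2c1=7.
Step 12. [r9c1∈{1,4,5}] in col 1, 4 fits only at r9c1. So r9c1=4.
Step 13. [r9c6∈{1,5}] across row 9, 1 lands solely at r9c6, so r9c6=1.
Step 14. [r1c1∈{9}] r1c1's peers cover all but 9. So r1c1=9.
Step 15. [r6c2∈{4,5,9}] r6c2 is the only open cell in col 2 admitting 9 ⇒ r6c2=9.
Step 16. [r4c5∈{5,9}] in row 4, 9 fits only at r4c5, so r4c5=9.
Step 17. [r3c5∈{5}] nothing but 5 survives at r3c5 ⇒ r3c5=5.
Step 18. [r7c4∈{5,9}] in col 4, 5 fits only at r7c4, so r7c4=5.
Step 19. [r8c3∈{3}] r8c3 is down to just 3. So r8c3=3.
Step 20. [r3c6∈{2,9}] across row 3, 2 lands solely at r3c6. So r3c6=2.
Step 21. [r6c7∈{1}] nothing but 1 survives at r6c7, so r6c7=1.
Step 22. [r7c9∈{3}] nothing but 3 survives at r7c9. So r7c9=3.
Step 23. [r7c6∈{9}] r7c6 has the single candidate 9, so r7c6=9.
Step 24. [r8c5∈{4}] nothing but 4 survives at r8c5, so r8c5=4.
Step 25. [r6c3∈{4}] r6c3's peers cover all but 4. So r6c3=4.
Step 26. [r7c3∈{7}] r7c3 has the single candidate 7. So r7c3=7.
Step 27. [r3c4∈{9}] r3c4 is down to just 9 ⇒ r3c4=9.
Step 28. [r4c1∈{5}] r4c1 is down to just 5. So r4c1=5.
Step 29. [r9c2∈{5}] r9c2 is down to just 5, so r9c2=5.
Step 30. [r4c3∈{6}] r4c3 is down to just 6 ⇒ r4c3=6.
Step 31. [r5c4∈{1}] only 1 remains possible at r5c4 ⇒ r5c4=1.
Step 32. [r1c5∈{7}] only 7 remains possible at r1c5. So r1c5=7.
Step 33. [r7c1∈{1}] r7c1 is down to just 1 ⇒ r7c1=1.
Step 34. [r5c9∈{4}] nothing but 4 survives at r5c9 ⇒ r5c9=4.
Step 35. [r3c2∈{6}] nothing but 6 survives at r3c2, so r3c2=6.
Step 36. [r6c6∈{5}] r6c6 has the single candidate 5 ⇒ r6c6=5.
Step 37. [r2c7∈{8}] nothing but 8 survives at r2c7. So r2c7=8.
Step 38. [r2c2∈{4}] nothing but 4 survives at r2c2. So r2c2=4.
Step 39. [r9c9∈{2}] r9c9's peers cover all but 2, so r9c9=2.
Step 40. [r1c7∈{6}] r1c7 is down to just 6 ⇒ r1c7=6.
Step 41. [r5c7∈{9}] r5c7 is down to just 9. So r5c7=9.
Step 42. [r9c5∈{3}] r9c5's peers cover all but 3, so r9c5=3.
Step 43. [r1c8∈{2}] r1c8 is down to just 2 ⇒ r1c8=2.

Answer: 9 3 5 4 7 8 6 2 1 / 7 4 2 6 1 3 8 9 5 / 8 6 1 9 5 2 3 4 7 / 5 1 6 7 9 4 2 3 8 / 3 7 8 1 2 6 9 5 4 / 2 9 4 3 8 5 1 7 6 / 1 2 7 5 6 9 4 8 3 / 6 8 3 2 4 7 5 1 9 / 4 5 9 8 3 1 7 6 2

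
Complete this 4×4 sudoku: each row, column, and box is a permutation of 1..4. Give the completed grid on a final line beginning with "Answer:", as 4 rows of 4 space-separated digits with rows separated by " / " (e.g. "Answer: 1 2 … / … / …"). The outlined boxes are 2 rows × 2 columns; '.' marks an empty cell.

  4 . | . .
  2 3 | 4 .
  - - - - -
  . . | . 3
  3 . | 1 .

Step 1. [r3c3∈{2}] nothing but 2 survives at r3c3, so r3c3=2.
Step 2. [r3c2∈{1,4}] 4 has one home in row 3: r3c2, so r3c2=4.
Step 3. [r2c4∈{1}] nothing but 1 survives at r2c4. So r2c4=1.
Step 4. [r1c2∈{1}] only 1 remains possible at r1c2 ⇒ r1c2=1.
Step 5. [r3c1∈{1}] r3c1's peers cover all but 1. So r3c1=1.
Step 6. [r4c2∈{2}] nothing but 2 survives at r4c2. So r4c2=2.
Step 7. [r1c4∈{2}] r1c4 is down to just 2. So r1c4=2.
Step 8. [r4c4∈{4}] only 4 remains possible at r4c4, so r4c4=4.
Step 9. [r1c3∈{3}] nothing but 3 survives at r1c3 ⇒ r1c3=3.

Answer: 4 1 3 2 / 2 3 4 1 / 1 4 2 3 / 3 2 1 4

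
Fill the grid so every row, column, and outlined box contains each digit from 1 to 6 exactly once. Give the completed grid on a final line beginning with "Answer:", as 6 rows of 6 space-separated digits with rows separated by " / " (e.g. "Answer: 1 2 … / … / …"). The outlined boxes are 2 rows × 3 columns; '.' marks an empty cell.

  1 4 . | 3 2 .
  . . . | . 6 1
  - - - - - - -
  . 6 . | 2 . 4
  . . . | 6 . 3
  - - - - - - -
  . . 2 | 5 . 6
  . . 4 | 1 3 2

Step 1. [r6c2∈{5}] r6c2 is down to just 5 ⇒ r6c2=5.
Step 2. [r5c1∈{3}] r5c1's peers cover all but 3 ⇒ r5c1=3.
Step 3. [r3c1∈{5}] r3c1's peers cover all but 5, so r3c1=5.
Step 4. [r4c3∈{1}] r4c3's peers cover all but 1, so r4c3=1.
Step 5. [r2c1∈{2}] only 2 remains possible at r2c1 ⇒ r2c1=2.
Step 6. [r2c3∈{3,5}] r2c3 is the only open cell in row 2 admitting 5. So r2c3=5.
Step 7. [r4c5∈{5}] r4c5 has the single candidate 5. So r4c5=5.
Step 8. [r1c3∈{6}] r1c3's peers cover all but 6, so r1c3=6.
Step 9. [r1c6∈{5}] r1c6's peers cover all but 5. So r1c6=5.
Step 10. [r5c5∈{4}] r5c5's peers cover all but 4. So r5c5=4.
Step 11. [r4c1∈{4}] r4c1's peers cover all but 4 ⇒ r4c1=4.
Step 12. [r5c2∈{1}] only 1 remains possible at r5c2, so r5c2=1.
Step 13. [r4c2∈{2}] r4c2 has the single candidate 2 ⇒ r4c2=2.
Step 14. [r3c5∈{1}] r3c5's peers cover all but 1 ⇒ r3c5=1.
Step 15. [r2c4∈{4}] r2c4 has the single candidate 4. So r2c4=4.
Step 16. [r3c3∈{3}] r3c3 has the single candidate 3. So r3c3=3.
Step 17. [r2c2∈{3}] r2c2 has the single candidate 3 ⇒ r2c2=3.
Step 18. [r6c1∈{6}] r6c1 has the single candidate 6. So r6c1=6.

Answer: 1 4 6 3 2 5 / 2 3 5 4 6 1 / 5 6 3 2 1 4 / 4 2 1 6 5 3 / 3 1 2 5 4 6 / 6 5 4 1 3 2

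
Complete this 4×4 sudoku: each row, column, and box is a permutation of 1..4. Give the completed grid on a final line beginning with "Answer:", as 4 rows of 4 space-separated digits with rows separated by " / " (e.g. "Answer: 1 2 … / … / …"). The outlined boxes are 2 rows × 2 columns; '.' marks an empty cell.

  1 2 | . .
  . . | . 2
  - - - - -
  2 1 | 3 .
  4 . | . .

Step 1. [r1c3∈{4}] r1c3's peers cover all but 4. So r1c3=4.
Step 2. [r4c4∈{1}] r4c4 has the single candidate 1 ⇒ r4c4=1.
Step 3. [r2c1∈{3}] r2c1 is down to just 3, so r2c1=3.
Step 4. [r4c3∈{2}] r4c3 is down to just 2, so r4c3=2.
Step 5. [r2c3∈{1}] r2c3 is down to just 1. So r2c3=1.
Step 6. [r4c2∈{3}] r4c2 is down to just 3, so r4c2=3.
Step 7. [r1c4∈{3}] only 3 remains possible at r1c4, so r1c4=3.
Step 8. [r3c4∈{4}] r3c4 has the single candidate 4 ⇒ r3c4=4.
Step 9. [r2c2∈{4}] r2c2's peers cover all but 4, so r2c2=4.

Answer: 1 2 4 3 / 3 4 1 2 / 2 1 3 4 / 4 3 2 1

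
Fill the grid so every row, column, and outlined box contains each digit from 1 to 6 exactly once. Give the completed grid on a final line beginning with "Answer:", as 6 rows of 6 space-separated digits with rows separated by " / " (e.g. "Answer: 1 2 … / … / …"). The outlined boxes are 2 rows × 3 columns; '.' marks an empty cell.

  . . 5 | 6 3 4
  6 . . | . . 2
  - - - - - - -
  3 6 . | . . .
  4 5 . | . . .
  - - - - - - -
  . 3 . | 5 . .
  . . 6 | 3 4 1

Step 1. [r5c5∈{2,6}] in box 6, 2 fits only at r5c5 ⇒ r5c5=2.
Step 2. [r2c4∈{1}] nothing but 1 survives at r2c4. So r2c4=1.
Step 3. [r6c2∈{2}] only 2 remains possible at r6c2 ⇒ r6c2=2.
Step 4. [r4c4∈{2}] r4c4 has the single candidate 2. So r4c4=2.
Step 5. [r4c3∈{1}] r4c3 has the single candidate 1. So r4c3=1.
Step 6. [r5c6∈{6}] r5c6's peers cover all but 6 ⇒ r5c6=6.
Step 7. [r5c1∈{1}] r5c1 is down to just 1 ⇒ r5c1=1.
Step 8. [r5c3∈{4}] nothing but 4 survives at r5c3 ⇒ r5c3=4.
Step 9. [r3c5∈{1,5}] in row 3, 1 fits only at r3c5 ⇒ r3c5=1.
Step 10. [r3c3∈{2}] only 2 remains possible at r3c3, so r3c3=2.
Step 11. [r4c6∈{3}] nothing but 3 survives at r4c6. So r4c6=3.
Step 12. [r1c1∈{2}] nothing but 2 survives at r1c1 ⇒ r1c1=2.
Step 13. [r2c2∈{4}] r2c2's peers cover all but 4. So r2c2=4.
Step 14. [r1c2∈{1}] nothing but 1 survives at r1c2. So r1c2=1.
Step 15. [r6c1∈{5}] r6c1 has the single candidate 5, so r6c1=5.
Step 16. [r4c5∈{6}] r4c5 is down to just 6 ⇒ r4c5=6.
Step 17. [r3c6∈{5}] only 5 remains possible at r3c6, so r3c6=5.
Step 18. [r2c3∈{3}] r2c3's peers cover all but 3 ⇒ r2c3=3.
Step 19. [r2c5∈{5}] r2c5 has the single candidate 5. So r2c5=5.
Step 20. [r3c4∈{4}] nothing but 4 survives at r3c4 ⇒ r3c4=4.

Answer: 2 1 5 6 3 4 / 6 4 3 1 5 2 / 3 6 2 4 1 5 / 4 5 1 2 6 3 / 1 3 4 5 2 6 / 5 2 6 3 4 1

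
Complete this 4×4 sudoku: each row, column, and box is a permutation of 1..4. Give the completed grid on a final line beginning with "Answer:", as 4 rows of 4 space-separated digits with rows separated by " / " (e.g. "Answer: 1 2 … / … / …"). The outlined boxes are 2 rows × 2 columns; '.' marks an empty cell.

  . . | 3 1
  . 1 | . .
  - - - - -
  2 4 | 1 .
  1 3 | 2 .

Step 1. [r2c3∈{4}] r2c3 has the single candidate 4 ⇒ r2c3=4.
Step 2. [r3c4∈{3}] only 3 remains possible at r3c4. So r3c4=3.
Step 3. [r1c1∈{4}] r1c1 has the single candidate 4, so r1c1=4.
Step 4. [r1c2∈{2}] nothing but 2 survives at r1c2. So r1c2=2.
Step 5. [r2c4∈{2}] r2c4's peers cover all but 2, so r2c4=2.
Step 6. [r2c1∈{3}] r2c1 is down to just 3. So r2c1=3.
Step 7. [r4c4∈{4}] only 4 remains possible at r4c4, so r4c4=4.

Answer: 4 2 3 1 / 3 1 4 2 / 2 4 1 3 / 1 3 2 4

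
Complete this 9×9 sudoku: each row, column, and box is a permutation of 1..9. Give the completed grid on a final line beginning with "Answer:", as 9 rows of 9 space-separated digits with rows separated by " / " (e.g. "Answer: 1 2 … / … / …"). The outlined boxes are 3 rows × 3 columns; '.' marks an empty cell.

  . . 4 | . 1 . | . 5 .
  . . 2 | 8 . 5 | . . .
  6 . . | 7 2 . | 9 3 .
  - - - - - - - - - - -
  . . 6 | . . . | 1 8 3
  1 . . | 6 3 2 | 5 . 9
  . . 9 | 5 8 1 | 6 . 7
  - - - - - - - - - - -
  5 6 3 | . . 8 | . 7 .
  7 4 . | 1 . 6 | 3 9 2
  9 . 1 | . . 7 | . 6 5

Step 1. [r9c5∈{4}] r9c5's peers cover all but 4, so r9c5=4.
Step 2. [r1c1∈{3,8}] 8 has one home in col 1: r1c1, so r1c1=8.
Step 3. [r9c2∈{2,8}] in box 7, 2 fits only at r9c2, so r9c2=2.
Step 4. [r2c8∈{1,4}] 1 has one home in col 8: r2c8 ⇒ r2c8=1.
Step 5. [r7c5∈{9}] r7c5's peers cover all but 9 ⇒ r7c5=9.
Step 6. [r2c2∈{3,7,9}] row 2 places 9 nowhere but r2c2. So r2c2=9.
Step 7. [r1c2∈{3,7}] r1c2 is the only open cell in box 1 admitting 7 ⇒ r1c2=7.
Step 8. [r4c4∈{4,9}] col 4 places 4 nowhere but r4c4 ⇒ r4c4=4.
Step 9. [r6c1∈{2,3,4}] across col 1, 4 lands solely at r6c1. So r6c1=4.
Step 10. [r7c7∈{4}] r7c7's peers cover all but 4, so r7c7=4.
Step 11. [r2c9∈{4,6}] across row 2, 4 lands solely at r2c9 ⇒ r2c9=4.
Step 12. [r1c6∈{3,9}] col 6 places 3 nowhere but r1c6 ⇒ r1c6=3.
Step 13. [r5c3∈{7,8}] across row 5, 7 lands solely at r5c3, so r5c3=7.
Step 14. [r3c2∈{1,5}] across row 3, 1 lands solely at r3c2. So r3c2=1.
Step 15. [r7c9∈{1}] r7c9 has the single candidate 1. So r7c9=1.
Step 16. [r1c9∈{6}] only 6 remains possible at r1c9, so r1c9=6.
Step 17. [r6c8∈{2}] r6c8 is down to just 2, so r6c8=2.
Step 18. [r2c7∈{7}] only 7 remains possible at r2c7. So r2c7=7.
Step 19. [r9c4∈{3}] r9c4's peers cover all but 3. So r9c4=3.
Step 20. [r8c3∈{8}] nothing but 8 survives at r8c3. So r8c3=8.
Step 21. [r4c6∈{9}] only 9 remains possible at r4c6. So r4c6=9.
Step 22. [r7c4∈{2}] only 2 remains possible at r7c4 ⇒ r7c4=2.
Step 23. [r3c6∈{4}] nothing but 4 survives at r3c6. So r3c6=4.
Step 24. [r4c2∈{5}] nothing but 5 survives at r4c2. So r4c2=5.
Step 25. [r6c2∈{3}] nothing but 3 survives at r6c2, so r6c2=3.
Step 26. [r3c9∈{8}] r3c9 is down to just 8 ⇒ r3c9=8.
Step 27. [r4c5∈{7}] nothing but 7 survives at r4c5, so r4c5=7.
Step 28. [r9c7∈{8}] nothing but 8 survives at r9c7. So r9c7=8.
Step 29. [r1c7∈{2}] only 2 remains possible at r1c7, so r1c7=2.
Step 30. [r5c2∈{8}] only 8 remains possible at r5c2. So r5c2=8.
Step 31. [r1c4∈{9}] r1c4 is down to just 9. So r1c4=9.
Step 32. [r4c1∈{2}] r4c1 has the single candidate 2, so r4c1=2.
Step 33. [r3c3∈{5}] nothing but 5 survives at r3c3, so r3c3=5.
Step 34. [r5c8∈{4}] r5c8 has the single candidate 4. So r5c8=4.
Step 35. [r8c5∈{5}] only 5 remains possible at r8c5 ⇒ r8c5=5.
Step 36. [r2c5∈{6}] r2c5's peers cover all but 6. So r2c5=6.
Step 37. [r2c1∈{3}] nothing but 3 survives at r2c1, so r2c1=3.

Answer: 8 7 4 9 1 3 2 5 6 / 3 9 2 8 6 5 7 1 4 / 6 1 5 7 2 4 9 3 8 / 2 5 6 4 7 9 1 8 3 / 1 8 7 6 3 2 5 4 9 / 4 3 9 5 8 1 6 2 7 / 5 6 3 2 9 8 4 7 1 / 7 4 8 1 5 6 3 9 2 / 9 2 1 3 4 7 8 6 5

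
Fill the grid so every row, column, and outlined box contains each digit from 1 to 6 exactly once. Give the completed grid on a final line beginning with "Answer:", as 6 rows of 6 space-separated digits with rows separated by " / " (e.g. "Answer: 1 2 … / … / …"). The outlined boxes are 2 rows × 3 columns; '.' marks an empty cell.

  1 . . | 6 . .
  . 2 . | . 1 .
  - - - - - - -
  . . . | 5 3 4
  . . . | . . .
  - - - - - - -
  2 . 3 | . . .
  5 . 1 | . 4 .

Step 1. [r3c1∈{6}] r3c1 is down to just 6 ⇒ r3c1=6.
Step 2. [r2c4∈{3,4}] across col 4, 4 lands solely at r2c4, so r2c4=4.
Step 3. [r4c1∈{3,4}] across col 1, 4 lands solely at r4c1. So r4c1=4.
Step 4. [r4c2∈{1,3,5}] across row 4, 3 lands solely at r4c2 ⇒ r4c2=3.
Step 5. [r1c2∈{4,5}] across col 2, 5 lands solely at r1c2 ⇒ r1c2=5.
Step 6. [r1c6∈{2,3}] in row 1, 3 fits only at r1c6, so r1c6=3.
Step 7. [r5c5∈{5,6}] 5 has one home in col 5: r5c5. So r5c5=5.
Step 8. [r4c5∈{2,6}] r4c5 is the only open cell in col 5 admitting 6, so r4c5=6.
Step 9. [r5c4∈{1}] r5c4's peers cover all but 1. So r5c4=1.
Step 10. [r4c4∈{2}] r4c4's peers cover all but 2. So r4c4=2.
Step 11. [r6c2∈{6}] r6c2 is down to just 6 ⇒ r6c2=6.
Step 12. [r3c2∈{1}] r3c2 is down to just 1. So r3c2=1.
Step 13. [r4c6∈{1}] only 1 remains possible at r4c6 ⇒ r4c6=1.
Step 14. [r1c5∈{2}] r1c5 is down to just 2, so r1c5=2.
Step 15. [r3c3∈{2}] r3c3's peers cover all but 2 ⇒ r3c3=2.
Step 16. [r1c3∈{4}] only 4 remains possible at r1c3. So r1c3=4.
Step 17. [r2c3∈{6}] r2c3 is down to just 6 ⇒ r2c3=6.
Step 18. [r5c6∈{6}] nothing but 6 survives at r5c6, so r5c6=6.
Step 19. [r6c4∈{3}] r6c4 has the single candidate 3, so r6c4=3.
Step 20. [r6c6∈{2}] nothing but 2 survives at r6c6 ⇒ r6c6=2.
Step 21. [r4c3∈{5}] nothing but 5 survives at r4c3. So r4c3=5.
Step 22. [r5c2∈{4}] nothing but 4 survives at r5c2. So r5c2=4.
Step 23. [r2c6∈{5}] r2c6's peers cover all but 5. So r2c6=5.
Step 24. [r2c1∈{3}] r2c1's peers cover all but 3. So r2c1=3.

Answer: 1 5 4 6 2 3 / 3 2 6 4 1 5 / 6 1 2 5 3 4 / 4 3 5 2 6 1 / 2 4 3 1 5 6 / 5 6 1 3 4 2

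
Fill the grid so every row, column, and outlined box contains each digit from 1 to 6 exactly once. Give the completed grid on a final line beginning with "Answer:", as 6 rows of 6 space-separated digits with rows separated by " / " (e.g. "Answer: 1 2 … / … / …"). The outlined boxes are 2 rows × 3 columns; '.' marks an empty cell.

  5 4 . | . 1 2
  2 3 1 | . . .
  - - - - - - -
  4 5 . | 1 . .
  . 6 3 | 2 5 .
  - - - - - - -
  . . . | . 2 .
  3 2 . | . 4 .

Step 1. [r5c1∈{1,6}] col 1 places 6 nowhere but r5c1 ⇒ r5c1=6.
Step 2. [r2c5∈{6}] r2c5 is down to just 6 ⇒ r2c5=6.
Step 3. [r6c3∈{5}] nothing but 5 survives at r6c3 ⇒ r6c3=5.
Step 4. [r2c4∈{4,5}] r2c4 is the only open cell in col 4 admitting 4, so r2c4=4.
Step 5. [r5c4∈{3,5}] 5 has one home in col 4: r5c4 ⇒ r5c4=5.
Step 6. [r5c6∈{1,3}] 3 has one home in row 5: r5c6, so r5c6=3.
Step 7. [r3c6∈{6}] r3c6's peers cover all but 6, so r3c6=6.
Step 8. [r3c5∈{3}] r3c5 is down to just 3, so r3c5=3.
Step 9. [r4c1∈{1}] r4c1's peers cover all but 1, so r4c1=1.
Step 10. [r2c6∈{5}] only 5 remains possible at r2c6. So r2c6=5.
Step 11. [r6c6∈{1}] r6c6's peers cover all but 1, so r6c6=1.
Step 12. [r4c6∈{4}] r4c6 has the single candidate 4 ⇒ r4c6=4.
Step 13. [r5c3∈{4}] r5c3 is down to just 4, so r5c3=4.
Step 14. [r3c3∈{2}] r3c3 has the single candidate 2. So r3c3=2.
Step 15. [r1c4∈{3}] r1c4 has the single candidate 3 ⇒ r1c4=3.
Step 16. [r5c2∈{1}] r5c2 is down to just 1 ⇒ r5c2=1.
Step 17. [r1c3∈{6}] only 6 remains possible at r1c3, so r1c3=6.
Step 18. [r6c4∈{6}] r6c4 has the single candidate 6 ⇒ r6c4=6.

Answer: 5 4 6 3 1 2 / 2 3 1 4 6 5 / 4 5 2 1 3 6 / 1 6 3 2 5 4 / 6 1 4 5 2 3 / 3 2 5 6 4 1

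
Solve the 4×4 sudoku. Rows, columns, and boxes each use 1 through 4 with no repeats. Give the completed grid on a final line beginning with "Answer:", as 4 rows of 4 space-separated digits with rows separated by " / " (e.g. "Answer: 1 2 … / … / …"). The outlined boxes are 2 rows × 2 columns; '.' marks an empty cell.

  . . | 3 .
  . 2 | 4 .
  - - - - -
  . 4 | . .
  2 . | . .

Step 1. [r4c3∈{1}] r4c3 is down to just 1. So r4c3=1.
Step 2. [r3c1∈{1,3}] across row 3, 1 lands solely at r3c1 ⇒ r3c1=1.
Step 3. [r3c4∈{2,3}] across row 3, 3 lands solely at r3c4. So r3c4=3.
Step 4. [r1c2∈{1}] only 1 remains possible at r1c2, so r1c2=1.
Step 5. [r2c4∈{1}] only 1 remains possible at r2c4. So r2c4=1.
Step 6. [r4c4∈{4}] r4c4 is down to just 4 ⇒ r4c4=4.
Step 7. [r1c1∈{4}] r1c1's peers cover all but 4, so r1c1=4.
Step 8. [r2c1∈{3}] r2c1 has the single candidate 3. So r2c1=3.
Step 9. [r1c4∈{2}] r1c4 has the single candidate 2, so r1c4=2.
Step 10. [r3c3∈{2}] nothing but 2 survives at r3c3, so r3c3=2.
Step 11. [r4c2∈{3}] nothing but 3 survives at r4c2 ⇒ r4c2=3.

Answer: 4 1 3 2 / 3 2 4 1 / 1 4 2 3 / 2 3 1 4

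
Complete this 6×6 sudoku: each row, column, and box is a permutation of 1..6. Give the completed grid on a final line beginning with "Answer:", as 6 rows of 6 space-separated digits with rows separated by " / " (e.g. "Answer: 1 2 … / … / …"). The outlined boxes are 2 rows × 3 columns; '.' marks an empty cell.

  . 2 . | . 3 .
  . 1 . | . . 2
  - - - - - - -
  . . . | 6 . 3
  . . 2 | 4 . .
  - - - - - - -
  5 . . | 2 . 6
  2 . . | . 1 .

Step 1. [r2c4∈{5}] r2c4's peers cover all but 5 ⇒ r2c4=5.
Step 2. [r5c5∈{4}] r5c5 has the single candidate 4 ⇒ r5c5=4.
Step 3. [r5c2∈{3}] r5c2 has the single candidate 3 ⇒ r5c2=3.
Step 4. [r4c5∈{5}] r4c5 has the single candidate 5. So r4c5=5.
Step 5. [r1c3∈{4,5,6}] r1c3 is the only open cell in row 1 admitting 5 ⇒ r1c3=5.
Step 6. [r1c1∈{4,6}] 6 has one home in row 1: r1c1 ⇒ r1c1=6.
Step 7. [r2c3∈{3,4}] r2c3 is the only open cell in col 3 admitting 3, so r2c3=3.
Step 8. [r4c6∈{1}] r4c6 has the single candidate 1. So r4c6=1.
Step 9. [r6c3∈{4,6}] col 3 places 6 nowhere but r6c3. So r6c3=6.
Step 10. [r3c3∈{1,4}] col 3 places 4 nowhere but r3c3, so r3c3=4.
Step 11. [r6c6∈{5}] r6c6 is down to just 5 ⇒ r6c6=5.
Step 12. [r2c1∈{4}] only 4 remains possible at r2c1 ⇒ r2c1=4.
Step 13. [r3c1∈{1}] r3c1 is down to just 1. So r3c1=1.
Step 14. [r3c2∈{5}] r3c2 is down to just 5 ⇒ r3c2=5.
Step 15. [r6c4∈{3}] r6c4 has the single candidate 3 ⇒ r6c4=3.
Step 16. [r6c2∈{4}] r6c2's peers cover all but 4 ⇒ r6c2=4.
Step 17. [r5c3∈{1}] nothing but 1 survives at r5c3. So r5c3=1.
Step 18. [r3c5∈{2}] nothing but 2 survives at r3c5, so r3c5=2.
Step 19. [r1c6∈{4}] only 4 remains possible at r1c6, so r1c6=4.
Step 20. [r1c4∈{1}] nothing but 1 survives at r1c4, so r1c4=1.
Step 21. [r4c2∈{6}] r4c2's peers cover all but 6, so r4c2=6.
Step 22. [r4c1∈{3}] r4c1's peers cover all but 3. So r4c1=3.
Step 23. [r2c5∈{6}] nothing but 6 survives at r2c5. So r2c5=6.

Answer: 6 2 5 1 3 4 / 4 1 3 5 6 2 / 1 5 4 6 2 3 / 3 6 2 4 5 1 / 5 3 1 2 4 6 / 2 4 6 3 1 5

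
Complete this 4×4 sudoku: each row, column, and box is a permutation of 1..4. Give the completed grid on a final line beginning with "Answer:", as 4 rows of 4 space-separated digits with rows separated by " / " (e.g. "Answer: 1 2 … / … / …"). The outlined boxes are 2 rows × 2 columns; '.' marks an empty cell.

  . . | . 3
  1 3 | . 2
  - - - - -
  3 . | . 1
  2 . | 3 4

Step 1. [r1c1∈{4}] nothing but 4 survives at r1c1 ⇒ r1c1=4.
Step 2. [r1c2∈{2}] r1c2 is down to just 2 ⇒ r1c2=2.
Step 3. [r3c2∈{4}] r3c2 is down to just 4, so r3c2=4.
Step 4. [r4c2∈{1}] r4c2 has the single candidate 1, so r4c2=1.
Step 5. [r1c3∈{1}] nothing but 1 survives at r1c3, so r1c3=1.
Step 6. [r2c3∈{4}] only 4 remains possible at r2c3. So r2c3=4.
Step 7. [r3c3∈{2}] r3c3 has the single candidate 2, so r3c3=2.

Answer: 4 2 1 3 / 1 3 4 2 / 3 4 2 1 / 2 1 3 4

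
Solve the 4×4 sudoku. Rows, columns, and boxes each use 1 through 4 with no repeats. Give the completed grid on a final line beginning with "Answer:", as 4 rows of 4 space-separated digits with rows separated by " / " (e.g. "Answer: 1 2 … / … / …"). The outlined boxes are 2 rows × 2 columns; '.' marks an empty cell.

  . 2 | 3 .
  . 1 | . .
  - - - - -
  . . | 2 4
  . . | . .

Step 1. [r4c4∈{1,3}] across col 4, 3 lands solely at r4c4, so r4c4=3.
Step 2. [r2c1∈{3,4}] in row 2, 3 fits only at r2c1 ⇒ r2c1=3.
Step 3. [r4c1∈{1,2,4}] in row 4, 2 fits only at r4c1 ⇒ r4c1=2.
Step 4. [r1c4∈{1}] r1c4's peers cover all but 1 ⇒ r1c4=1.
Step 5. [r3c1∈{1}] r3c1 is down to just 1, so r3c1=1.
Step 6. [r1c1∈{4}] nothing but 4 survives at r1c1 ⇒ r1c1=4.
Step 7. [r2c3∈{4}] r2c3 is down to just 4. So r2c3=4.
Step 8. [r4c3∈{1}] only 1 remains possible at r4c3, so r4c3=1.
Step 9. [r4c2∈{4}] nothing but 4 survives at r4c2 ⇒ r4c2=4.
Step 10. [r2c4∈{2}] r2c4's peers cover all but 2 ⇒ r2c4=2.
Step 11. [r3c2∈{3}] r3c2 is down to just 3. So r3c2=3.

Answer: 4 2 3 1 / 3 1 4 2 / 1 3 2 4 / 2 4 1 3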